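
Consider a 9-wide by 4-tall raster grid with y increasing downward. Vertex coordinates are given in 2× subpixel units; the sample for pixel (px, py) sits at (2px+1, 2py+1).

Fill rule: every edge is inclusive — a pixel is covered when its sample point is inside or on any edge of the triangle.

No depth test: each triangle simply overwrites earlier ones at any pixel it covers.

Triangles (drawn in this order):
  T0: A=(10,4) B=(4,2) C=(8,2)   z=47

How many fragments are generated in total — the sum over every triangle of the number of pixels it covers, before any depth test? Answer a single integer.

T0:
  2·area = 8
  edge (10, 4)→(4, 2): d=(-6,-2) inclusive
  edge (4, 2)→(8, 2): d=(4,0) inclusive
  edge (8, 2)→(10, 4): d=(2,2) inclusive
    (0,0)@(1, 1): e=[0,-4,12] → ·  [on edge]
    (3,0)@(7, 1): e=[12,-4,0] → ·  [on edge]
    (3,1)@(7, 3): e=[0,4,4] → █  [on edge]
    (4,1)@(9, 3): e=[4,4,0] → █  [on edge]
    (5,1)@(11, 3): e=[8,4,-4] → ·
    (3,2)@(7, 5): e=[-12,12,8] → ·
    (4,2)@(9, 5): e=[-8,12,4] → ·
    (5,2)@(11, 5): e=[-4,12,0] → ·  [on edge]
    (6,2)@(13, 5): e=[0,12,-4] → ·  [on edge]
    (6,3)@(13, 7): e=[-12,20,0] → ·  [on edge]
  covered (2 px):
    · · · · · · · · ·
    · · · █ █ · · · ·
    · · · · · · · · ·
    · · · · · · · · ·

Final: 2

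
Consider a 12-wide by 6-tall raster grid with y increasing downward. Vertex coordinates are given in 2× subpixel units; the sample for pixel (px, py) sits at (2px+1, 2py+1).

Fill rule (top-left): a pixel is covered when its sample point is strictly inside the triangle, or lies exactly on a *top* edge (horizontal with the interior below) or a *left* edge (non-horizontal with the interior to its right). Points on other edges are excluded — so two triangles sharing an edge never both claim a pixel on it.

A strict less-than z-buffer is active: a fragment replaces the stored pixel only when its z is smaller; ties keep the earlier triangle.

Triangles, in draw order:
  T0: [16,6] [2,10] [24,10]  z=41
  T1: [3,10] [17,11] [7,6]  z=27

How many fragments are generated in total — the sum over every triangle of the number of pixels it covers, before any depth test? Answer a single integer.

T0:
  2·area = 88  (B↔C swapped to make it positive)
  edge (16, 6)→(24, 10): d=(8,4) right/bottom  bias=-1
  edge (24, 10)→(2, 10): d=(-22,0) right/bottom  bias=-1
  edge (2, 10)→(16, 6): d=(14,-4) top-left  bias=+0
    (6,3)@(13, 7): e=[20,66,2] → X
    (7,3)@(15, 7): e=[12,66,10] → X
    (8,3)@(17, 7): e=[4,66,18] → X
    (9,3)@(19, 7): e=[-4,66,26] → .
    (3,4)@(7, 9): e=[60,22,6] → X
    (4,4)@(9, 9): e=[52,22,14] → X
    (5,4)@(11, 9): e=[44,22,22] → X
    (9,4)@(19, 9): e=[12,22,54] → X
    (10,4)@(21, 9): e=[4,22,62] → X
    (11,4)@(23, 9): e=[-4,22,70] → .
    (3,5)@(7, 11): e=[76,-22,34] → .
    (4,5)@(9, 11): e=[68,-22,42] → .
  covered (11 px):
    . . . . . . . . . . . .
    . . . . . . . . . . . .
    . . . . . . . . . . . .
    . . . . . . X X X . . .
    . . . X X X X X X X X .
    . . . . . . . . . . . .
T1:
  2·area = 60  (B↔C swapped to make it positive)
  edge (3, 10)→(7, 6): d=(4,-4) top-left  bias=+0
  edge (7, 6)→(17, 11): d=(10,5) right/bottom  bias=-1
  edge (17, 11)→(3, 10): d=(-14,-1) top-left  bias=+0
    (0,1)@(1, 3): e=[-36,0,96] → .  [on edge]
    (2,2)@(5, 5): e=[-12,0,72] → .  [on edge]
    (3,3)@(7, 7): e=[4,10,46] → X
    (4,3)@(9, 7): e=[12,0,48] → .  [on edge]
    (2,4)@(5, 9): e=[4,40,16] → X
    (4,4)@(9, 9): e=[20,20,20] → X
    (5,4)@(11, 9): e=[28,10,22] → X
    (6,4)@(13, 9): e=[36,0,24] → .  [on edge]
    (2,5)@(5, 11): e=[12,60,-12] → .
    (3,5)@(7, 11): e=[20,50,-10] → .
    (4,5)@(9, 11): e=[28,40,-8] → .
    (5,5)@(11, 11): e=[36,30,-6] → .
    (8,5)@(17, 11): e=[60,0,0] → .  [on edge]
  covered (5 px):
    . . . . . . . . . . . .
    . . . . . . . . . . . .
    . . . . . . . . . . . .
    . . . X . . . . . . . .
    . . X X X X . . . . . .
    . . . . . . . . . . . .

Answer: 16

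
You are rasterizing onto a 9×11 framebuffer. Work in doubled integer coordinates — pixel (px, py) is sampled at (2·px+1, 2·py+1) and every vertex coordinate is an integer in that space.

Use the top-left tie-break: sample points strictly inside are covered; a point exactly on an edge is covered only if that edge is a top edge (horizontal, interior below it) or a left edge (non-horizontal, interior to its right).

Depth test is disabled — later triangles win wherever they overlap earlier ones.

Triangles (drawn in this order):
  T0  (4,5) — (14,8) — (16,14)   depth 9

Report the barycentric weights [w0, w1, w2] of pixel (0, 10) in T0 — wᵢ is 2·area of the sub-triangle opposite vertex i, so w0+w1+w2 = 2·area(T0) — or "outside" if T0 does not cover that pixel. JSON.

T0:
  2·area = 54
  edge (4, 5)→(14, 8): d=(10,3) right/bottom  bias=-1
  edge (14, 8)→(16, 14): d=(2,6) right/bottom  bias=-1
  edge (16, 14)→(4, 5): d=(-12,-9) top-left  bias=+0
    (6,2)@(13, 5): e=[-27,0,81] → ·  [on edge]
    (3,3)@(7, 7): e=[11,40,3] → █
    (4,3)@(9, 7): e=[5,28,21] → █
    (5,3)@(11, 7): e=[-1,16,39] → ·
    (3,4)@(7, 9): e=[31,44,-21] → ·
    (4,4)@(9, 9): e=[25,32,-3] → ·
    (5,4)@(11, 9): e=[19,20,15] → █
    (6,4)@(13, 9): e=[13,8,33] → █
    (7,4)@(15, 9): e=[7,-4,51] → ·
    (5,5)@(11, 11): e=[39,24,-9] → ·
    (6,5)@(13, 11): e=[33,12,9] → █
    (7,5)@(15, 11): e=[27,0,27] → ·  [on edge]
    (8,8)@(17, 17): e=[81,0,-27] → ·  [on edge]
  covered (6 px):
    · · · · · · · · ·
    · · · · · · · · ·
    · · · · · · · · ·
    · · · █ █ · · · ·
    · · · · · █ █ · ·
    · · · · · · █ · ·
    · · · · · · · █ ·
    · · · · · · · · ·
    · · · · · · · · ·
    · · · · · · · · ·
    · · · · · · · · ·

Final: "outside"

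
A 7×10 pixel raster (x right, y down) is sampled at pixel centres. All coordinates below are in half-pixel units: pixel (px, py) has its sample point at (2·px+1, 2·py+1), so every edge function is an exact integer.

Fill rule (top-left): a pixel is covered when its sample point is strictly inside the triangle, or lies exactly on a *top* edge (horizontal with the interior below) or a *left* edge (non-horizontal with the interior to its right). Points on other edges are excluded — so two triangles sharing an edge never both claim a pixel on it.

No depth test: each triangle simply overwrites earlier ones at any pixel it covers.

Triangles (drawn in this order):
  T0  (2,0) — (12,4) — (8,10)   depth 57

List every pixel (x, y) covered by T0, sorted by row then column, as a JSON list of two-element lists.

T0:
  2·area = 76
  edge (2, 0)→(12, 4): d=(10,4) right/bottom  bias=-1
  edge (12, 4)→(8, 10): d=(-4,6) right/bottom  bias=-1
  edge (8, 10)→(2, 0): d=(-6,-10) top-left  bias=+0
    (1,0)@(3, 1): e=[6,66,4] → #
    (2,0)@(5, 1): e=[-2,54,24] → ·
    (1,1)@(3, 3): e=[26,58,-8] → ·
    (2,1)@(5, 3): e=[18,46,12] → #
    (3,1)@(7, 3): e=[10,34,32] → #
    (4,1)@(9, 3): e=[2,22,52] → #
    (5,1)@(11, 3): e=[-6,10,72] → ·
    (2,2)@(5, 5): e=[38,38,0] → #  [on edge]
    (5,2)@(11, 5): e=[14,2,60] → #
    (6,2)@(13, 5): e=[6,-10,80] → ·
    (2,3)@(5, 7): e=[58,30,-12] → ·
    (3,3)@(7, 7): e=[50,18,8] → #
    (5,7)@(11, 15): e=[114,-38,0] → ·  [on edge]
  covered (10 px):
    · # · · · · ·
    · · # # # · ·
    · · # # # # ·
    · · · # # · ·
    · · · · · · ·
    · · · · · · ·
    · · · · · · ·
    · · · · · · ·
    · · · · · · ·
    · · · · · · ·

Result: [[1,0],[2,1],[3,1],[4,1],[2,2],[3,2],[4,2],[5,2],[3,3],[4,3]]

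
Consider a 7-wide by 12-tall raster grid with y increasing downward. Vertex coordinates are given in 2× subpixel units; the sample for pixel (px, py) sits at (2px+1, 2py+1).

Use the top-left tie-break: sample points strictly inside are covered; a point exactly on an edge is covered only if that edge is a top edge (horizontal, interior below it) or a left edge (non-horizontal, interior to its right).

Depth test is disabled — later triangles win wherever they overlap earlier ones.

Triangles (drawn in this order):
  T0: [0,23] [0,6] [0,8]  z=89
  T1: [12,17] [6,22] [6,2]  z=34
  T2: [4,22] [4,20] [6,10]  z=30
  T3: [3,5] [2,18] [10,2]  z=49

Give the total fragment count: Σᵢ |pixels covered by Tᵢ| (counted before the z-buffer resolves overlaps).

T0:
  degenerate (2·area = 0) — covers nothing
T1:
  2·area = 120
  edge (12, 17)→(6, 22): d=(-6,5) right/bottom  bias=-1
  edge (6, 22)→(6, 2): d=(0,-20) top-left  bias=+0
  edge (6, 2)→(12, 17): d=(6,15) right/bottom  bias=-1
    (3,2)@(7, 5): e=[97,20,3] → █
    (4,2)@(9, 5): e=[87,60,-27] → ·
    (3,3)@(7, 7): e=[85,20,15] → █
    (4,3)@(9, 7): e=[75,60,-15] → ·
    (3,4)@(7, 9): e=[73,20,27] → █
    (4,4)@(9, 9): e=[63,60,-3] → ·
    (3,5)@(7, 11): e=[61,20,39] → █
    (4,5)@(9, 11): e=[51,60,9] → █
    (5,5)@(11, 11): e=[41,100,-21] → ·
    (3,6)@(7, 13): e=[49,20,51] → █
    (5,6)@(11, 13): e=[29,100,-9] → ·
    (3,7)@(7, 15): e=[37,20,63] → █
  covered (16 px):
    · · · · · · ·
    · · · · · · ·
    · · · █ · · ·
    · · · █ · · ·
    · · · █ · · ·
    · · · █ █ · ·
    · · · █ █ · ·
    · · · █ █ █ ·
    · · · █ █ █ ·
    · · · █ █ · ·
    · · · █ · · ·
    · · · · · · ·
T2:
  2·area = 4
  edge (4, 22)→(4, 20): d=(0,-2) top-left  bias=+0
  edge (4, 20)→(6, 10): d=(2,-10) top-left  bias=+0
  edge (6, 10)→(4, 22): d=(-2,12) right/bottom  bias=-1
    (3,2)@(7, 5): e=[6,0,-2] → ·  [on edge]
    (2,7)@(5, 15): e=[2,0,2] → █  [on edge]
    (3,7)@(7, 15): e=[6,20,-22] → ·
    (2,8)@(5, 17): e=[2,4,-2] → ·
  covered (1 px):
    · · · · · · ·
    · · · · · · ·
    · · · · · · ·
    · · · · · · ·
    · · · · · · ·
    · · · · · · ·
    · · · · · · ·
    · · █ · · · ·
    · · · · · · ·
    · · · · · · ·
    · · · · · · ·
    · · · · · · ·
T3:
  2·area = 88  (B↔C swapped to make it positive)
  edge (3, 5)→(10, 2): d=(7,-3) top-left  bias=+0
  edge (10, 2)→(2, 18): d=(-8,16) right/bottom  bias=-1
  edge (2, 18)→(3, 5): d=(1,-13) top-left  bias=+0
    (4,1)@(9, 3): e=[4,8,76] → █
    (5,1)@(11, 3): e=[10,-24,102] → ·
    (1,2)@(3, 5): e=[0,88,0] → █  [on edge]
    (2,2)@(5, 5): e=[6,56,26] → █
    (3,2)@(7, 5): e=[12,24,52] → █
    (4,2)@(9, 5): e=[18,-8,78] → ·
    (1,3)@(3, 7): e=[14,72,2] → █
    (4,3)@(9, 7): e=[32,-24,80] → ·
    (1,4)@(3, 9): e=[28,56,4] → █
    (3,4)@(7, 9): e=[40,-8,56] → ·
    (1,5)@(3, 11): e=[42,40,6] → █
    (3,5)@(7, 11): e=[54,-24,58] → ·
  covered (13 px):
    · · · · · · ·
    · · · · █ · ·
    · █ █ █ · · ·
    · █ █ █ · · ·
    · █ █ · · · ·
    · █ █ · · · ·
    · █ · · · · ·
    · █ · · · · ·
    · · · · · · ·
    · · · · · · ·
    · · · · · · ·
    · · · · · · ·

Answer: 30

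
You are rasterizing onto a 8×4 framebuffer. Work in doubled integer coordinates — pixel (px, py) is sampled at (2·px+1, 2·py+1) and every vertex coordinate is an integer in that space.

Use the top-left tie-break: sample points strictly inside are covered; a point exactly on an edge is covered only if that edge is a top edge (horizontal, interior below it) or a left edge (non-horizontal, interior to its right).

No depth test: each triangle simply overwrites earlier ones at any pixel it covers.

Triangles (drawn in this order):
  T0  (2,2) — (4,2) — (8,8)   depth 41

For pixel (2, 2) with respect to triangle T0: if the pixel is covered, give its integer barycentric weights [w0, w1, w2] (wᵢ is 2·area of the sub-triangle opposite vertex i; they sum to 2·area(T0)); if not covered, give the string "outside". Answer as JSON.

T0:
  2·area = 12
  edge (2, 2)→(4, 2): d=(2,0) top-left  bias=+0
  edge (4, 2)→(8, 8): d=(4,6) right/bottom  bias=-1
  edge (8, 8)→(2, 2): d=(-6,-6) top-left  bias=+0
    (0,0)@(1, 1): e=[-2,14,0] → ·  [on edge]
    (1,1)@(3, 3): e=[2,10,0] → #  [on edge]
    (2,1)@(5, 3): e=[2,-2,12] → ·
    (1,2)@(3, 5): e=[6,18,-12] → ·
    (2,2)@(5, 5): e=[6,6,0] → #  [on edge]
    (3,2)@(7, 5): e=[6,-6,12] → ·
    (2,3)@(5, 7): e=[10,14,-12] → ·
    (3,3)@(7, 7): e=[10,2,0] → #  [on edge]
    (4,3)@(9, 7): e=[10,-10,12] → ·
  covered (3 px):
    · · · · · · · ·
    · # · · · · · ·
    · · # · · · · ·
    · · · # · · · ·

Answer: [6,0,6]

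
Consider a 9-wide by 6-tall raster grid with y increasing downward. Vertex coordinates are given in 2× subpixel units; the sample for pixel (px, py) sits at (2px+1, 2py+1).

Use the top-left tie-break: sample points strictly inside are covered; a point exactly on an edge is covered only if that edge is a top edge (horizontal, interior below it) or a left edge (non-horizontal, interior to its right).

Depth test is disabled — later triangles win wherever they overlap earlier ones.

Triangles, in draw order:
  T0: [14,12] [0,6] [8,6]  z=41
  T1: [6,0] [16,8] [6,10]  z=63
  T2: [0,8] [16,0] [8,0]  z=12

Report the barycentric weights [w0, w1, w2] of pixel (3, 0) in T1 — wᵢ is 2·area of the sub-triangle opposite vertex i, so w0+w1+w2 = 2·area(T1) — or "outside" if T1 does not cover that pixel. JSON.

T0:
  2·area = 48
  edge (14, 12)→(0, 6): d=(-14,-6) top-left  bias=+0
  edge (0, 6)→(8, 6): d=(8,0) top-left  bias=+0
  edge (8, 6)→(14, 12): d=(6,6) right/bottom  bias=-1
    (1,0)@(3, 1): e=[88,-40,0] → ·  [on edge]
    (2,1)@(5, 3): e=[72,-24,0] → ·  [on edge]
    (3,2)@(7, 5): e=[56,-8,0] → ·  [on edge]
    (1,3)@(3, 7): e=[4,8,36] → #
    (2,3)@(5, 7): e=[16,8,24] → #
    (3,3)@(7, 7): e=[28,8,12] → #
    (4,3)@(9, 7): e=[40,8,0] → ·  [on edge]
    (1,4)@(3, 9): e=[-24,24,48] → ·
    (2,4)@(5, 9): e=[-12,24,36] → ·
    (3,4)@(7, 9): e=[0,24,24] → #  [on edge]
    (4,4)@(9, 9): e=[12,24,12] → #
    (5,4)@(11, 9): e=[24,24,0] → ·  [on edge]
    (6,5)@(13, 11): e=[8,40,0] → ·  [on edge]
  covered (5 px):
    · · · · · · · · ·
    · · · · · · · · ·
    · · · · · · · · ·
    · # # # · · · · ·
    · · · # # · · · ·
    · · · · · · · · ·
T1:
  2·area = 100
  edge (6, 0)→(16, 8): d=(10,8) right/bottom  bias=-1
  edge (16, 8)→(6, 10): d=(-10,2) right/bottom  bias=-1
  edge (6, 10)→(6, 0): d=(0,-10) top-left  bias=+0
    (3,0)@(7, 1): e=[2,88,10] → #
    (4,0)@(9, 1): e=[-14,84,30] → ·
    (3,1)@(7, 3): e=[22,68,10] → #
    (4,1)@(9, 3): e=[6,64,30] → #
    (5,1)@(11, 3): e=[-10,60,50] → ·
    (3,2)@(7, 5): e=[42,48,10] → #
    (5,2)@(11, 5): e=[10,40,50] → #
    (6,2)@(13, 5): e=[-6,36,70] → ·
    (3,3)@(7, 7): e=[62,28,10] → #
    (6,3)@(13, 7): e=[14,16,70] → #
    (7,3)@(15, 7): e=[-2,12,90] → ·
    (3,4)@(7, 9): e=[82,8,10] → #
    (5,4)@(11, 9): e=[50,0,50] → ·  [on edge]
    (0,5)@(1, 11): e=[150,0,-50] → ·  [on edge]
  covered (12 px):
    · · · # · · · · ·
    · · · # # · · · ·
    · · · # # # · · ·
    · · · # # # # · ·
    · · · # # · · · ·
    · · · · · · · · ·
T2:
  2·area = 64  (B↔C swapped to make it positive)
  edge (0, 8)→(8, 0): d=(8,-8) top-left  bias=+0
  edge (8, 0)→(16, 0): d=(8,0) top-left  bias=+0
  edge (16, 0)→(0, 8): d=(-16,8) right/bottom  bias=-1
    (3,0)@(7, 1): e=[0,8,56] → #  [on edge]
    (4,0)@(9, 1): e=[16,8,40] → #
    (5,0)@(11, 1): e=[32,8,24] → #
    (6,0)@(13, 1): e=[48,8,8] → #
    (7,0)@(15, 1): e=[64,8,-8] → ·
    (2,1)@(5, 3): e=[0,24,40] → #  [on edge]
    (5,1)@(11, 3): e=[48,24,-8] → ·
    (6,1)@(13, 3): e=[64,24,-24] → ·
    (1,2)@(3, 5): e=[0,40,24] → #  [on edge]
    (3,2)@(7, 5): e=[32,40,-8] → ·
    (4,2)@(9, 5): e=[48,40,-24] → ·
    (0,3)@(1, 7): e=[0,56,8] → #  [on edge]
  covered (10 px):
    · · · # # # # · ·
    · · # # # · · · ·
    · # # · · · · · ·
    # · · · · · · · ·
    · · · · · · · · ·
    · · · · · · · · ·

Final: [88,10,2]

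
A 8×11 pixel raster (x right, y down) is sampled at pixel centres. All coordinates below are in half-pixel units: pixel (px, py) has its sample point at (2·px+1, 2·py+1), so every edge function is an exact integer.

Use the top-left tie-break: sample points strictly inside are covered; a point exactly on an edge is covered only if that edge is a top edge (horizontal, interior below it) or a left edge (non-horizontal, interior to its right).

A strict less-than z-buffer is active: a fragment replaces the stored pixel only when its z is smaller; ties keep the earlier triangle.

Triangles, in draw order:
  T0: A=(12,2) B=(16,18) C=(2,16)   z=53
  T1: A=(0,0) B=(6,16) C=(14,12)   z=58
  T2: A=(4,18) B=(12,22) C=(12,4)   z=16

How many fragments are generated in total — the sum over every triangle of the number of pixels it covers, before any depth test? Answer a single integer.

T0:
  2·area = 216
  edge (12, 2)→(16, 18): d=(4,16) right/bottom  bias=-1
  edge (16, 18)→(2, 16): d=(-14,-2) top-left  bias=+0
  edge (2, 16)→(12, 2): d=(10,-14) top-left  bias=+0
    (5,2)@(11, 5): e=[28,172,16] → █
    (6,2)@(13, 5): e=[-4,176,44] → ·
    (4,3)@(9, 7): e=[68,140,8] → █
    (6,3)@(13, 7): e=[4,148,64] → █
    (7,3)@(15, 7): e=[-28,152,92] → ·
    (3,4)@(7, 9): e=[108,108,0] → █  [on edge]
    (7,4)@(15, 9): e=[-20,124,112] → ·
    (3,5)@(7, 11): e=[116,80,20] → █
    (7,5)@(15, 11): e=[-12,96,132] → ·
    (2,6)@(5, 13): e=[156,48,12] → █
    (7,6)@(15, 13): e=[-4,68,152] → ·
    (1,7)@(3, 15): e=[196,16,4] → █
    (4,8)@(9, 17): e=[108,0,108] → █  [on edge]
  covered (28 px):
    · · · · · · · ·
    · · · · · · · ·
    · · · · · █ · ·
    · · · · █ █ █ ·
    · · · █ █ █ █ ·
    · · · █ █ █ █ ·
    · · █ █ █ █ █ ·
    · █ █ █ █ █ █ █
    · · · · █ █ █ █
    · · · · · · · ·
    · · · · · · · ·
T1:
  2·area = 152  (B↔C swapped to make it positive)
  edge (0, 0)→(14, 12): d=(14,12) right/bottom  bias=-1
  edge (14, 12)→(6, 16): d=(-8,4) right/bottom  bias=-1
  edge (6, 16)→(0, 0): d=(-6,-16) top-left  bias=+0
    (0,0)@(1, 1): e=[2,140,10] → █
    (1,0)@(3, 1): e=[-22,132,42] → ·
    (0,1)@(1, 3): e=[30,124,-2] → ·
    (1,1)@(3, 3): e=[6,116,30] → █
    (2,1)@(5, 3): e=[-18,108,62] → ·
    (1,2)@(3, 5): e=[34,100,18] → █
    (2,2)@(5, 5): e=[10,92,50] → █
    (3,2)@(7, 5): e=[-14,84,82] → ·
    (1,3)@(3, 7): e=[62,84,6] → █
    (3,3)@(7, 7): e=[14,68,70] → █
    (4,3)@(9, 7): e=[-10,60,102] → ·
    (1,4)@(3, 9): e=[90,68,-6] → ·
  covered (19 px):
    █ · · · · · · ·
    · █ · · · · · ·
    · █ █ · · · · ·
    · █ █ █ · · · ·
    · · █ █ █ · · ·
    · · █ █ █ █ · ·
    · · █ █ █ █ · ·
    · · · █ · · · ·
    · · · · · · · ·
    · · · · · · · ·
    · · · · · · · ·
T2:
  2·area = 144  (B↔C swapped to make it positive)
  edge (4, 18)→(12, 4): d=(8,-14) top-left  bias=+0
  edge (12, 4)→(12, 22): d=(0,18) right/bottom  bias=-1
  edge (12, 22)→(4, 18): d=(-8,-4) top-left  bias=+0
    (5,3)@(11, 7): e=[10,18,116] → █
    (6,3)@(13, 7): e=[38,-18,124] → ·
    (5,4)@(11, 9): e=[26,18,100] → █
    (6,4)@(13, 9): e=[54,-18,108] → ·
    (4,5)@(9, 11): e=[14,54,76] → █
    (6,5)@(13, 11): e=[70,-18,92] → ·
    (3,6)@(7, 13): e=[2,90,52] → █
    (6,6)@(13, 13): e=[86,-18,76] → ·
    (3,7)@(7, 15): e=[18,90,36] → █
    (6,7)@(13, 15): e=[102,-18,60] → ·
    (2,8)@(5, 17): e=[6,126,12] → █
    (6,8)@(13, 17): e=[118,-18,44] → ·
  covered (18 px):
    · · · · · · · ·
    · · · · · · · ·
    · · · · · · · ·
    · · · · · █ · ·
    · · · · · █ · ·
    · · · · █ █ · ·
    · · · █ █ █ · ·
    · · · █ █ █ · ·
    · · █ █ █ █ · ·
    · · · █ █ █ · ·
    · · · · · █ · ·

Final: 65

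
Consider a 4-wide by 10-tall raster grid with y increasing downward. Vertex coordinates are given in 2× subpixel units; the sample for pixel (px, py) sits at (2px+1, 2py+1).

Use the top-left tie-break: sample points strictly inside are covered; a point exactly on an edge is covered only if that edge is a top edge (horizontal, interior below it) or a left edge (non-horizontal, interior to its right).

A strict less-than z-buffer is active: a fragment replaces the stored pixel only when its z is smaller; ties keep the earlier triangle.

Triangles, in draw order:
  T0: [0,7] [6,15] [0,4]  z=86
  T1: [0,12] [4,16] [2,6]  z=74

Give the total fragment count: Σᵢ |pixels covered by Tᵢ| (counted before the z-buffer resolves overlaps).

T0:
  2·area = 18  (B↔C swapped to make it positive)
  edge (0, 7)→(0, 4): d=(0,-3) top-left  bias=+0
  edge (0, 4)→(6, 15): d=(6,11) right/bottom  bias=-1
  edge (6, 15)→(0, 7): d=(-6,-8) top-left  bias=+0
    (0,3)@(1, 7): e=[3,7,8] → █
    (1,3)@(3, 7): e=[9,-15,24] → ·
    (0,4)@(1, 9): e=[3,19,-4] → ·
    (1,5)@(3, 11): e=[9,9,0] → █  [on edge]
    (2,5)@(5, 11): e=[15,-13,16] → ·
    (1,6)@(3, 13): e=[9,21,-12] → ·
  covered (2 px):
    · · · ·
    · · · ·
    · · · ·
    █ · · ·
    · · · ·
    · █ · ·
    · · · ·
    · · · ·
    · · · ·
    · · · ·
T1:
  2·area = 32  (B↔C swapped to make it positive)
  edge (0, 12)→(2, 6): d=(2,-6) top-left  bias=+0
  edge (2, 6)→(4, 16): d=(2,10) right/bottom  bias=-1
  edge (4, 16)→(0, 12): d=(-4,-4) top-left  bias=+0
    (0,0)@(1, 1): e=[-16,0,48] → ·  [on edge]
    (1,1)@(3, 3): e=[0,-16,48] → ·  [on edge]
    (0,4)@(1, 9): e=[0,16,16] → █  [on edge]
    (1,4)@(3, 9): e=[12,-4,24] → ·
    (0,5)@(1, 11): e=[4,20,8] → █
    (1,5)@(3, 11): e=[16,0,16] → ·  [on edge]
    (0,6)@(1, 13): e=[8,24,0] → █  [on edge]
    (1,6)@(3, 13): e=[20,4,8] → █
    (2,6)@(5, 13): e=[32,-16,16] → ·
    (0,7)@(1, 15): e=[12,28,-8] → ·
    (1,7)@(3, 15): e=[24,8,0] → █  [on edge]
    (2,7)@(5, 15): e=[36,-12,8] → ·
    (2,8)@(5, 17): e=[40,-8,0] → ·  [on edge]
    (3,9)@(7, 19): e=[56,-24,0] → ·  [on edge]
  covered (5 px):
    · · · ·
    · · · ·
    · · · ·
    · · · ·
    █ · · ·
    █ · · ·
    █ █ · ·
    · █ · ·
    · · · ·
    · · · ·

Final: 7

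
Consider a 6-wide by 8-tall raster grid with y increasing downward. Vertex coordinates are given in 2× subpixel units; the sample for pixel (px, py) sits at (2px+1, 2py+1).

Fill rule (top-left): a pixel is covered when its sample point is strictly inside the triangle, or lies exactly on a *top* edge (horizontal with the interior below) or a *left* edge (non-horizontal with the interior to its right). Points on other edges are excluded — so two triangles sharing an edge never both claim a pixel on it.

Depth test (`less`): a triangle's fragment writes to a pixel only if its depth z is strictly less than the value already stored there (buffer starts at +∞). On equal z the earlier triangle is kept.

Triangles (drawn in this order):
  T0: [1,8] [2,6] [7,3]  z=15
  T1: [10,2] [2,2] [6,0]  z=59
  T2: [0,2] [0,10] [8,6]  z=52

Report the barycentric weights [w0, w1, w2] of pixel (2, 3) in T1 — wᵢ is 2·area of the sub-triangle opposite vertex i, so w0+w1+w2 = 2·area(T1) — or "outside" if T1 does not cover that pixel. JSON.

T0:
  2·area = 7
  edge (1, 8)→(2, 6): d=(1,-2) top-left  bias=+0
  edge (2, 6)→(7, 3): d=(5,-3) top-left  bias=+0
  edge (7, 3)→(1, 8): d=(-6,5) right/bottom  bias=-1
    (3,1)@(7, 3): e=[7,0,0] → ·  [on edge]
  covered (0 px):
    · · · · · ·
    · · · · · ·
    · · · · · ·
    · · · · · ·
    · · · · · ·
    · · · · · ·
    · · · · · ·
    · · · · · ·
T1:
  2·area = 16
  edge (10, 2)→(2, 2): d=(-8,0) right/bottom  bias=-1
  edge (2, 2)→(6, 0): d=(4,-2) top-left  bias=+0
  edge (6, 0)→(10, 2): d=(4,2) right/bottom  bias=-1
    (2,0)@(5, 1): e=[8,2,6] → █
    (3,0)@(7, 1): e=[8,6,2] → █
    (4,0)@(9, 1): e=[8,10,-2] → ·
    (2,1)@(5, 3): e=[-8,10,14] → ·
    (3,1)@(7, 3): e=[-8,14,10] → ·
  covered (2 px):
    · · █ █ · ·
    · · · · · ·
    · · · · · ·
    · · · · · ·
    · · · · · ·
    · · · · · ·
    · · · · · ·
    · · · · · ·
T2:
  2·area = 64  (B↔C swapped to make it positive)
  edge (0, 2)→(8, 6): d=(8,4) right/bottom  bias=-1
  edge (8, 6)→(0, 10): d=(-8,4) right/bottom  bias=-1
  edge (0, 10)→(0, 2): d=(0,-8) top-left  bias=+0
    (0,1)@(1, 3): e=[4,52,8] → █
    (1,1)@(3, 3): e=[-4,44,24] → ·
    (0,2)@(1, 5): e=[20,36,8] → █
    (1,2)@(3, 5): e=[12,28,24] → █
    (2,2)@(5, 5): e=[4,20,40] → █
    (3,2)@(7, 5): e=[-4,12,56] → ·
    (0,3)@(1, 7): e=[36,20,8] → █
    (3,3)@(7, 7): e=[12,-4,56] → ·
    (0,4)@(1, 9): e=[52,4,8] → █
    (1,4)@(3, 9): e=[44,-4,24] → ·
    (2,4)@(5, 9): e=[36,-12,40] → ·
    (0,5)@(1, 11): e=[68,-12,8] → ·
  covered (8 px):
    · · · · · ·
    █ · · · · ·
    █ █ █ · · ·
    █ █ █ · · ·
    █ · · · · ·
    · · · · · ·
    · · · · · ·
    · · · · · ·

Final: "outside"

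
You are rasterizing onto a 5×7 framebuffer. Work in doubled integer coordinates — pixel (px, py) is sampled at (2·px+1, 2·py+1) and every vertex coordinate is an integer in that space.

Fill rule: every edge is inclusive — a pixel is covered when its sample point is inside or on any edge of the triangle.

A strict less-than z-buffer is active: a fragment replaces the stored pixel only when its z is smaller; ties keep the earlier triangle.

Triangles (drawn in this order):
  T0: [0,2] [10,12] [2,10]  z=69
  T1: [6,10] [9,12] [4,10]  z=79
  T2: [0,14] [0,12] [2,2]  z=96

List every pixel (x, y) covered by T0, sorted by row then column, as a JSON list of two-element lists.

T0:
  2·area = 60
  edge (0, 2)→(10, 12): d=(10,10) inclusive
  edge (10, 12)→(2, 10): d=(-8,-2) inclusive
  edge (2, 10)→(0, 2): d=(-2,-8) inclusive
    (0,1)@(1, 3): e=[0,54,6] → X  [on edge]
    (1,1)@(3, 3): e=[-20,58,22] → .
    (0,2)@(1, 5): e=[20,38,2] → X
    (1,2)@(3, 5): e=[0,42,18] → X  [on edge]
    (2,2)@(5, 5): e=[-20,46,34] → .
    (0,3)@(1, 7): e=[40,22,-2] → .
    (1,3)@(3, 7): e=[20,26,14] → X
    (2,3)@(5, 7): e=[0,30,30] → X  [on edge]
    (3,3)@(7, 7): e=[-20,34,46] → .
    (1,4)@(3, 9): e=[40,10,10] → X
    (3,4)@(7, 9): e=[0,18,42] → X  [on edge]
    (4,4)@(9, 9): e=[-20,22,58] → .
    (4,5)@(9, 11): e=[0,6,54] → X  [on edge]
  covered (10 px):
    . . . . .
    X . . . .
    X X . . .
    . X X . .
    . X X X .
    . . . X X
    . . . . .
T1:
  2·area = 4
  edge (6, 10)→(9, 12): d=(3,2) inclusive
  edge (9, 12)→(4, 10): d=(-5,-2) inclusive
  edge (4, 10)→(6, 10): d=(2,0) inclusive
    (3,5)@(7, 11): e=[1,1,2] → X
    (4,5)@(9, 11): e=[-3,5,2] → .
    (3,6)@(7, 13): e=[7,-9,6] → .
  covered (1 px):
    . . . . .
    . . . . .
    . . . . .
    . . . . .
    . . . . .
    . . . X .
    . . . . .
T2:
  2·area = 4
  edge (0, 14)→(0, 12): d=(0,-2) inclusive
  edge (0, 12)→(2, 2): d=(2,-10) inclusive
  edge (2, 2)→(0, 14): d=(-2,12) inclusive
    (0,3)@(1, 7): e=[2,0,2] → X  [on edge]
    (1,3)@(3, 7): e=[6,20,-22] → .
    (0,4)@(1, 9): e=[2,4,-2] → .
  covered (1 px):
    . . . . .
    . . . . .
    . . . . .
    X . . . .
    . . . . .
    . . . . .
    . . . . .

Final: [[0,1],[0,2],[1,2],[1,3],[2,3],[1,4],[2,4],[3,4],[3,5],[4,5]]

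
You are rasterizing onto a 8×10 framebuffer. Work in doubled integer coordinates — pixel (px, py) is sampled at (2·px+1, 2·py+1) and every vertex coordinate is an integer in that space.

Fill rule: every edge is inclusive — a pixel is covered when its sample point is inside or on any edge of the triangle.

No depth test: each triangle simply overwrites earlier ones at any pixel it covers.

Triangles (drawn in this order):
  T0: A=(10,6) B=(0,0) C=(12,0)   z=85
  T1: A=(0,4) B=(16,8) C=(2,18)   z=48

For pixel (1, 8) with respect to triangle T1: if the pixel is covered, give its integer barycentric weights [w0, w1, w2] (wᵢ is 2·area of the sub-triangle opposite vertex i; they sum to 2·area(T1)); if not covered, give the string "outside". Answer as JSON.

T0:
  2·area = 72
  edge (10, 6)→(0, 0): d=(-10,-6) inclusive
  edge (0, 0)→(12, 0): d=(12,0) inclusive
  edge (12, 0)→(10, 6): d=(-2,6) inclusive
    (1,0)@(3, 1): e=[8,12,52] → █
    (2,0)@(5, 1): e=[20,12,40] → █
    (3,0)@(7, 1): e=[32,12,28] → █
    (4,0)@(9, 1): e=[44,12,16] → █
    (5,0)@(11, 1): e=[56,12,4] → █
    (6,0)@(13, 1): e=[68,12,-8] → ·
    (1,1)@(3, 3): e=[-12,36,48] → ·
    (2,1)@(5, 3): e=[0,36,36] → █  [on edge]
    (5,1)@(11, 3): e=[36,36,0] → █  [on edge]
    (6,1)@(13, 3): e=[48,36,-12] → ·
    (2,2)@(5, 5): e=[-20,60,32] → ·
    (3,2)@(7, 5): e=[-8,60,20] → ·
    (4,4)@(9, 9): e=[-36,108,0] → ·  [on edge]
    (7,4)@(15, 9): e=[0,108,-36] → ·  [on edge]
    (3,7)@(7, 15): e=[-108,180,0] → ·  [on edge]
  covered (10 px):
    · █ █ █ █ █ · ·
    · · █ █ █ █ · ·
    · · · · █ · · ·
    · · · · · · · ·
    · · · · · · · ·
    · · · · · · · ·
    · · · · · · · ·
    · · · · · · · ·
    · · · · · · · ·
    · · · · · · · ·
T1:
  2·area = 216
  edge (0, 4)→(16, 8): d=(16,4) inclusive
  edge (16, 8)→(2, 18): d=(-14,10) inclusive
  edge (2, 18)→(0, 4): d=(-2,-14) inclusive
    (0,2)@(1, 5): e=[12,192,12] → █
    (1,2)@(3, 5): e=[4,172,40] → █
    (2,2)@(5, 5): e=[-4,152,68] → ·
    (0,3)@(1, 7): e=[44,164,8] → █
    (2,3)@(5, 7): e=[28,124,64] → █
    (3,3)@(7, 7): e=[20,104,92] → █
    (4,3)@(9, 7): e=[12,84,120] → █
    (5,3)@(11, 7): e=[4,64,148] → █
    (6,3)@(13, 7): e=[-4,44,176] → ·
    (0,4)@(1, 9): e=[76,136,4] → █
    (6,4)@(13, 9): e=[28,16,172] → █
    (7,4)@(15, 9): e=[20,-4,200] → ·
    (0,5)@(1, 11): e=[108,108,0] → █  [on edge]
    (4,6)@(9, 13): e=[108,0,108] → █  [on edge]
  covered (28 px):
    · · · · · · · ·
    · · · · · · · ·
    █ █ · · · · · ·
    █ █ █ █ █ █ · ·
    █ █ █ █ █ █ █ ·
    █ █ █ █ █ █ · ·
    · █ █ █ █ · · ·
    · █ █ · · · · ·
    · █ · · · · · ·
    · · · · · · · ·

Final: [4,16,196]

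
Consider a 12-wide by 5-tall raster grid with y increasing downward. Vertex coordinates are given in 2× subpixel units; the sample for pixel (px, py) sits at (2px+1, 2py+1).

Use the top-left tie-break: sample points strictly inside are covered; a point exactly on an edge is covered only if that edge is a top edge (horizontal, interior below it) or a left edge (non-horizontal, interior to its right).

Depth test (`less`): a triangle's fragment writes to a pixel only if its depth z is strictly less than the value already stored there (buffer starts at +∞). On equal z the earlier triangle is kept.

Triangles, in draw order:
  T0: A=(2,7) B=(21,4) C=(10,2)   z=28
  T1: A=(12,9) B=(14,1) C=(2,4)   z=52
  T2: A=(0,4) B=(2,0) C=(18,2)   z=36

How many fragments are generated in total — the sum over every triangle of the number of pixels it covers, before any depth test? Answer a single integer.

T0:
  2·area = 71  (B↔C swapped to make it positive)
  edge (2, 7)→(10, 2): d=(8,-5) top-left  bias=+0
  edge (10, 2)→(21, 4): d=(11,2) right/bottom  bias=-1
  edge (21, 4)→(2, 7): d=(-19,3) right/bottom  bias=-1
    (4,1)@(9, 3): e=[3,13,55] → X
    (5,1)@(11, 3): e=[13,9,49] → X
    (6,1)@(13, 3): e=[23,5,43] → X
    (7,1)@(15, 3): e=[33,1,37] → X
    (8,1)@(17, 3): e=[43,-3,31] → .
    (3,2)@(7, 5): e=[9,39,23] → X
    (7,2)@(15, 5): e=[49,23,-1] → .
    (3,3)@(7, 7): e=[25,61,-15] → .
    (4,3)@(9, 7): e=[35,57,-21] → .
    (5,3)@(11, 7): e=[45,53,-27] → .
    (6,3)@(13, 7): e=[55,49,-33] → .
  covered (8 px):
    . . . . . . . . . . . .
    . . . . X X X X . . . .
    . . . X X X X . . . . .
    . . . . . . . . . . . .
    . . . . . . . . . . . .
T1:
  2·area = 90  (B↔C swapped to make it positive)
  edge (12, 9)→(2, 4): d=(-10,-5) top-left  bias=+0
  edge (2, 4)→(14, 1): d=(12,-3) top-left  bias=+0
  edge (14, 1)→(12, 9): d=(-2,8) right/bottom  bias=-1
    (3,1)@(7, 3): e=[35,3,52] → X
    (4,1)@(9, 3): e=[45,9,36] → X
    (5,1)@(11, 3): e=[55,15,20] → X
    (6,1)@(13, 3): e=[65,21,4] → X
    (7,1)@(15, 3): e=[75,27,-12] → .
    (2,2)@(5, 5): e=[5,21,64] → X
    (6,2)@(13, 5): e=[45,45,0] → .  [on edge]
    (2,3)@(5, 7): e=[-15,45,60] → .
    (3,3)@(7, 7): e=[-5,51,44] → .
    (4,3)@(9, 7): e=[5,57,28] → X
    (6,3)@(13, 7): e=[25,69,-4] → .
    (4,4)@(9, 9): e=[-15,81,24] → .
  covered (10 px):
    . . . . . . . . . . . .
    . . . X X X X . . . . .
    . . X X X X . . . . . .
    . . . . X X . . . . . .
    . . . . . . . . . . . .
T2:
  2·area = 68
  edge (0, 4)→(2, 0): d=(2,-4) top-left  bias=+0
  edge (2, 0)→(18, 2): d=(16,2) right/bottom  bias=-1
  edge (18, 2)→(0, 4): d=(-18,2) right/bottom  bias=-1
    (1,0)@(3, 1): e=[6,14,48] → X
    (2,0)@(5, 1): e=[14,10,44] → X
    (3,0)@(7, 1): e=[22,6,40] → X
    (4,0)@(9, 1): e=[30,2,36] → X
    (5,0)@(11, 1): e=[38,-2,32] → .
    (0,1)@(1, 3): e=[2,50,16] → X
    (4,1)@(9, 3): e=[34,34,0] → .  [on edge]
    (0,2)@(1, 5): e=[6,82,-20] → .
    (1,2)@(3, 5): e=[14,78,-24] → .
    (2,2)@(5, 5): e=[22,74,-28] → .
    (3,2)@(7, 5): e=[30,70,-32] → .
  covered (8 px):
    . X X X X . . . . . . .
    X X X X . . . . . . . .
    . . . . . . . . . . . .
    . . . . . . . . . . . .
    . . . . . . . . . . . .

Result: 26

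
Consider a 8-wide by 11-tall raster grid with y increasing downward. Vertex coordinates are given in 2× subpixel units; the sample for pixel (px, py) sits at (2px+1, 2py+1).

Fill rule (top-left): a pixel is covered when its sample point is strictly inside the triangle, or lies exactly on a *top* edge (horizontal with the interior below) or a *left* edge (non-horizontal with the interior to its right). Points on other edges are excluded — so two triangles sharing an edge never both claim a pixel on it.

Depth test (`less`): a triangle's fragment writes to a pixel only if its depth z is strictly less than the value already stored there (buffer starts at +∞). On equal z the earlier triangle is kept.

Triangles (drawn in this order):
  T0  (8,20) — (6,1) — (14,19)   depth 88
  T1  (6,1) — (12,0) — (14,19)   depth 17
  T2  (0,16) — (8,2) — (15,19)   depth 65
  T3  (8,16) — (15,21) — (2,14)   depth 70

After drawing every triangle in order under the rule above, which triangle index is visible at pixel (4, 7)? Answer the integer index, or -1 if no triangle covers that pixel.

T0:
  2·area = 116
  edge (8, 20)→(6, 1): d=(-2,-19) top-left  bias=+0
  edge (6, 1)→(14, 19): d=(8,18) right/bottom  bias=-1
  edge (14, 19)→(8, 20): d=(-6,1) right/bottom  bias=-1
    (3,2)@(7, 5): e=[11,14,91] → #
    (4,2)@(9, 5): e=[49,-22,89] → ·
    (3,3)@(7, 7): e=[7,30,79] → #
    (4,3)@(9, 7): e=[45,-6,77] → ·
    (3,4)@(7, 9): e=[3,46,67] → #
    (4,4)@(9, 9): e=[41,10,65] → #
    (5,4)@(11, 9): e=[79,-26,63] → ·
    (3,5)@(7, 11): e=[-1,62,55] → ·
    (4,5)@(9, 11): e=[37,26,53] → #
    (5,5)@(11, 11): e=[75,-10,51] → ·
    (4,6)@(9, 13): e=[33,42,41] → #
    (5,6)@(11, 13): e=[71,6,39] → #
  covered (15 px):
    · · · · · · · ·
    · · · · · · · ·
    · · · # · · · ·
    · · · # · · · ·
    · · · # # · · ·
    · · · · # · · ·
    · · · · # # · ·
    · · · · # # · ·
    · · · · # # # ·
    · · · · # # # ·
    · · · · · · · ·
T1:
  2·area = 116
  edge (6, 1)→(12, 0): d=(6,-1) top-left  bias=+0
  edge (12, 0)→(14, 19): d=(2,19) right/bottom  bias=-1
  edge (14, 19)→(6, 1): d=(-8,-18) top-left  bias=+0
    (3,0)@(7, 1): e=[1,97,18] → #
    (4,0)@(9, 1): e=[3,59,54] → #
    (5,0)@(11, 1): e=[5,21,90] → #
    (6,0)@(13, 1): e=[7,-17,126] → ·
    (3,1)@(7, 3): e=[13,101,2] → #
    (6,1)@(13, 3): e=[19,-13,110] → ·
    (3,2)@(7, 5): e=[25,105,-14] → ·
    (4,2)@(9, 5): e=[27,67,22] → #
    (6,2)@(13, 5): e=[31,-9,94] → ·
    (4,3)@(9, 7): e=[39,71,6] → #
    (6,3)@(13, 7): e=[43,-5,78] → ·
    (4,4)@(9, 9): e=[51,75,-10] → ·
  covered (15 px):
    · · · # # # · ·
    · · · # # # · ·
    · · · · # # · ·
    · · · · # # · ·
    · · · · · # · ·
    · · · · · # # ·
    · · · · · · # ·
    · · · · · · # ·
    · · · · · · · ·
    · · · · · · · ·
    · · · · · · · ·
T2:
  2·area = 234
  edge (0, 16)→(8, 2): d=(8,-14) top-left  bias=+0
  edge (8, 2)→(15, 19): d=(7,17) right/bottom  bias=-1
  edge (15, 19)→(0, 16): d=(-15,-3) top-left  bias=+0
    (3,2)@(7, 5): e=[10,38,186] → #
    (4,2)@(9, 5): e=[38,4,192] → #
    (5,2)@(11, 5): e=[66,-30,198] → ·
    (3,3)@(7, 7): e=[26,52,156] → #
    (5,3)@(11, 7): e=[82,-16,168] → ·
    (2,4)@(5, 9): e=[14,100,120] → #
    (5,4)@(11, 9): e=[98,-2,138] → ·
    (1,5)@(3, 11): e=[2,148,84] → #
    (5,5)@(11, 11): e=[114,12,108] → #
    (6,5)@(13, 11): e=[142,-22,114] → ·
    (1,6)@(3, 13): e=[18,162,54] → #
    (6,6)@(13, 13): e=[158,-8,84] → ·
    (2,8)@(5, 17): e=[78,156,0] → #  [on edge]
    (7,9)@(15, 19): e=[234,0,0] → ·  [on edge]
  covered (29 px):
    · · · · · · · ·
    · · · · · · · ·
    · · · # # · · ·
    · · · # # · · ·
    · · # # # · · ·
    · # # # # # · ·
    · # # # # # · ·
    # # # # # # # ·
    · · # # # # # ·
    · · · · · · · ·
    · · · · · · · ·
T3:
  2·area = 16
  edge (8, 16)→(15, 21): d=(7,5) right/bottom  bias=-1
  edge (15, 21)→(2, 14): d=(-13,-7) top-left  bias=+0
  edge (2, 14)→(8, 16): d=(6,2) right/bottom  bias=-1
    (0,5)@(1, 11): e=[0,32,-16] → ·  [on edge]
    (2,7)@(5, 15): e=[8,8,0] → ·  [on edge]
    (4,8)@(9, 17): e=[2,10,4] → #
    (5,8)@(11, 17): e=[-8,24,0] → ·  [on edge]
    (4,9)@(9, 19): e=[16,-16,16] → ·
    (7,10)@(15, 21): e=[0,0,16] → ·  [on edge]
  covered (1 px):
    · · · · · · · ·
    · · · · · · · ·
    · · · · · · · ·
    · · · · · · · ·
    · · · · · · · ·
    · · · · · · · ·
    · · · · · · · ·
    · · · · · · · ·
    · · · · # · · ·
    · · · · · · · ·
    · · · · · · · ·

Z-buffer (winner per pixel, '.' = empty):
  . . . 1 1 1 . .
  . . . 1 1 1 . .
  . . . 2 1 1 . .
  . . . 2 1 1 . .
  . . 2 2 2 1 . .
  . 2 2 2 2 1 1 .
  . 2 2 2 2 2 1 .
  2 2 2 2 2 2 1 .
  . . 2 2 2 2 2 .
  . . . . 0 0 0 .
  . . . . . . . .

Answer: 2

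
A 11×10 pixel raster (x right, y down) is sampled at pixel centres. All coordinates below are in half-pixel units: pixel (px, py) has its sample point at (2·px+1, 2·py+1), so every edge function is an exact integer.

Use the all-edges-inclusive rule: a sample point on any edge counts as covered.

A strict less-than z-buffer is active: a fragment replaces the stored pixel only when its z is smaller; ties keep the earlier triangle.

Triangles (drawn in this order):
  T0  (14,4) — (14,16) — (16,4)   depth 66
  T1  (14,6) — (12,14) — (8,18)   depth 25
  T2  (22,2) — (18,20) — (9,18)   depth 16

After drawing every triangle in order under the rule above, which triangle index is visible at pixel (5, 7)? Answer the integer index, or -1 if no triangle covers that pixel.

T0:
  2·area = 24  (B↔C swapped to make it positive)
  edge (14, 4)→(16, 4): d=(2,0) inclusive
  edge (16, 4)→(14, 16): d=(-2,12) inclusive
  edge (14, 16)→(14, 4): d=(0,-12) inclusive
    (7,2)@(15, 5): e=[2,10,12] → X
    (8,2)@(17, 5): e=[2,-14,36] → .
    (7,3)@(15, 7): e=[6,6,12] → X
    (8,3)@(17, 7): e=[6,-18,36] → .
    (7,4)@(15, 9): e=[10,2,12] → X
    (8,4)@(17, 9): e=[10,-22,36] → .
    (7,5)@(15, 11): e=[14,-2,12] → .
  covered (3 px):
    . . . . . . . . . . .
    . . . . . . . . . . .
    . . . . . . . X . . .
    . . . . . . . X . . .
    . . . . . . . X . . .
    . . . . . . . . . . .
    . . . . . . . . . . .
    . . . . . . . . . . .
    . . . . . . . . . . .
    . . . . . . . . . . .
T1:
  2·area = 24
  edge (14, 6)→(12, 14): d=(-2,8) inclusive
  edge (12, 14)→(8, 18): d=(-4,4) inclusive
  edge (8, 18)→(14, 6): d=(6,-12) inclusive
    (10,2)@(21, 5): e=[-54,0,78] → .  [on edge]
    (9,3)@(19, 7): e=[-42,0,66] → .  [on edge]
    (6,4)@(13, 9): e=[2,16,6] → X
    (7,4)@(15, 9): e=[-14,8,30] → .
    (8,4)@(17, 9): e=[-30,0,54] → .  [on edge]
    (6,5)@(13, 11): e=[-2,8,18] → .
    (7,5)@(15, 11): e=[-18,0,42] → .  [on edge]
    (5,6)@(11, 13): e=[10,8,6] → X
    (6,6)@(13, 13): e=[-6,0,30] → .  [on edge]
    (5,7)@(11, 15): e=[6,0,18] → X  [on edge]
    (6,7)@(13, 15): e=[-10,-8,42] → .
    (4,8)@(9, 17): e=[18,0,6] → X  [on edge]
    (3,9)@(7, 19): e=[30,0,-6] → .  [on edge]
  covered (4 px):
    . . . . . . . . . . .
    . . . . . . . . . . .
    . . . . . . . . . . .
    . . . . . . . . . . .
    . . . . . . X . . . .
    . . . . . . . . . . .
    . . . . . X . . . . .
    . . . . . X . . . . .
    . . . . X . . . . . .
    . . . . . . . . . . .
T2:
  2·area = 170
  edge (22, 2)→(18, 20): d=(-4,18) inclusive
  edge (18, 20)→(9, 18): d=(-9,-2) inclusive
  edge (9, 18)→(22, 2): d=(13,-16) inclusive
    (10,2)@(21, 5): e=[6,141,23] → X
    (9,3)@(19, 7): e=[34,119,17] → X
    (10,3)@(21, 7): e=[-2,123,49] → .
    (8,4)@(17, 9): e=[62,97,11] → X
    (10,4)@(21, 9): e=[-10,105,75] → .
    (7,5)@(15, 11): e=[90,75,5] → X
    (10,5)@(21, 11): e=[-18,87,101] → .
    (7,6)@(15, 13): e=[82,57,31] → X
    (10,6)@(21, 13): e=[-26,69,127] → .
    (6,7)@(13, 15): e=[110,35,25] → X
    (10,7)@(21, 15): e=[-34,51,153] → .
    (5,8)@(11, 17): e=[138,13,19] → X
  covered (20 px):
    . . . . . . . . . . .
    . . . . . . . . . . .
    . . . . . . . . . . X
    . . . . . . . . . X .
    . . . . . . . . X X .
    . . . . . . . X X X .
    . . . . . . . X X X .
    . . . . . . X X X X .
    . . . . . X X X X . .
    . . . . . . . X X . .

Z-buffer (winner per pixel, '.' = empty):
  . . . . . . . . . . .
  . . . . . . . . . . .
  . . . . . . . 0 . . 2
  . . . . . . . 0 . 2 .
  . . . . . . 1 0 2 2 .
  . . . . . . . 2 2 2 .
  . . . . . 1 . 2 2 2 .
  . . . . . 1 2 2 2 2 .
  . . . . 1 2 2 2 2 . .
  . . . . . . . 2 2 . .

Answer: 1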